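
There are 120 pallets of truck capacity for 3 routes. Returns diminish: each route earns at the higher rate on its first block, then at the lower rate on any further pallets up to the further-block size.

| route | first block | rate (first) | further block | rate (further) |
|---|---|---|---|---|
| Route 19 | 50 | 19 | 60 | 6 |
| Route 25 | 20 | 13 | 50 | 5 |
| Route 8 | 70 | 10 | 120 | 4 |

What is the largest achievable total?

1710

Rank every tier by rate: Route 19/T1 19 > Route 25/T1 13 > Route 8/T1 10 > Route 19/T2 6 > Route 25/T2 5 > Route 8/T2 4.
Fill Route 19 T1 block (50 at 19) — 70 left.
Fill Route 25 T1 block (20 at 13) — 50 left.
Route 8 T1 at 10: only 50 left, fill 50.
Total = 19×50 + 13×20 + 10×50 = 1710.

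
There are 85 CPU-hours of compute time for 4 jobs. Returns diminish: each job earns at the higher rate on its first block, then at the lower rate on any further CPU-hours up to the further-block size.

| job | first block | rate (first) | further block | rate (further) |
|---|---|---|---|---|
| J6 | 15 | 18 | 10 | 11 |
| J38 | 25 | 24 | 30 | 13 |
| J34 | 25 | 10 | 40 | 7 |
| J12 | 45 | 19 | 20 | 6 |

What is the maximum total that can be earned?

Order all 8 blocks by rate: J38/T1 24 > J12/T1 19 > J6/T1 18 > J38/T2 13 > J6/T2 11 > J34/T1 10 > J34/T2 7 > J12/T2 6.
J38 T1 at 24: fill all 25 — 60 left.
Fill J12 T1 block (45 at 19) — 15 left.
J6/T1 (18): +15 — 0 left.
Total = 24×25 + 19×45 + 18×15 = 1725.

1725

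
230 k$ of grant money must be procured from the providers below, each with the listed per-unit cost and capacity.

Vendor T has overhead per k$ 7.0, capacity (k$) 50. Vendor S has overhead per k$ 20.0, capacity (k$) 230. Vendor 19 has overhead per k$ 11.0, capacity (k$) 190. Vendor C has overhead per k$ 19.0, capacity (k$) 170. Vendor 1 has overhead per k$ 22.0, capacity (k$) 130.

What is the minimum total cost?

2330

Use providers in increasing cost order.
Vendor T at 7.0: take all 50 k$ → 180 still needed.
Vendor 19 (11.0): take the remaining 180 → done.
Vendor C, Vendor S, Vendor 1: unused.
Cost = 50×7.0 + 180×11.0 = 2330.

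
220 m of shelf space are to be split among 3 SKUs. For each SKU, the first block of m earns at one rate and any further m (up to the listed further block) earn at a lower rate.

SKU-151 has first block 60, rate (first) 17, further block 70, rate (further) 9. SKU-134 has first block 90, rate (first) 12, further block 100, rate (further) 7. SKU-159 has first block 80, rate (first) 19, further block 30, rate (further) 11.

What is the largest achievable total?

3500

Rank every tier by rate: SKU-159/tier1 19 > SKU-151/tier1 17 > SKU-134/tier1 12 > SKU-159/tier2 11 > SKU-151/tier2 9 > SKU-134/tier2 7.
SKU-159/tier1 (19): +80 → 140 left.
Fill SKU-151 tier1 block (60 at 17) → 80 left.
SKU-134/tier1: +80 of 90 at 12; pool empty.
Total = 19×80 + 17×60 + 12×80 = 3500.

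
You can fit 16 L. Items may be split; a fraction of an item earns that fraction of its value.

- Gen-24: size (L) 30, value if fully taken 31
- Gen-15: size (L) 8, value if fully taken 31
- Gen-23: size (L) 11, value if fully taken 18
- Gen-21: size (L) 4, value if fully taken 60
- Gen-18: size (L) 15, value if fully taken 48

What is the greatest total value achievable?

Best value per unit of size first: Gen-21 60/4≈15, Gen-15 31/8≈3.88, Gen-18 48/15≈3.2, Gen-23 18/11≈1.64, Gen-24 31/30≈1.03.
All 4 L of Gen-21 fit (value 60) ; 12 remain.
Gen-15: take in full, 8 L for value 31 ; 4 left.
Only 4 L remain; take 4/15 of Gen-18 for value 48×4/15 = 12.8.
Total value = 103.8.

103.8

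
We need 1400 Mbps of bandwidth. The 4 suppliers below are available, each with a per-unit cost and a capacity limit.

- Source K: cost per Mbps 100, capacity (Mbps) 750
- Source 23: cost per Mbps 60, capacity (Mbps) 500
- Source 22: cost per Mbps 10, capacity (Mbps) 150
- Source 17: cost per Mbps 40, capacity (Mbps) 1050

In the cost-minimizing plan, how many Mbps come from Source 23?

Cheapest first:
Source 22 at 10: take all 150 Mbps ; 1250 still needed.
Source 17 (40): use full 1050 ; 200 Mbps to go.
Source 23 (60): take the remaining 200 ; done.
Source K: unused.

200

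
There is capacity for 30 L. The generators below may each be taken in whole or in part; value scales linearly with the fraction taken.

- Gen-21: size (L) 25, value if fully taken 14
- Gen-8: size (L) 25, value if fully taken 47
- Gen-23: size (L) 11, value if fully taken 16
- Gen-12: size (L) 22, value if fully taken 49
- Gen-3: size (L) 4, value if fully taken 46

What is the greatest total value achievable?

Best value per unit of size first: Gen-3 46/4≈11.5, Gen-12 49/22≈2.23, Gen-8 47/25≈1.88, Gen-23 16/11≈1.45, Gen-21 14/25≈0.56.
All 4 L of Gen-3 fit (value 46) → 26 remain.
Take all of Gen-12 (22 L, value 49) → 4 L left.
Fill the last 4 L with part of Gen-8: 4/25 of it earns 7.52.
Total value = 102.52.

102.52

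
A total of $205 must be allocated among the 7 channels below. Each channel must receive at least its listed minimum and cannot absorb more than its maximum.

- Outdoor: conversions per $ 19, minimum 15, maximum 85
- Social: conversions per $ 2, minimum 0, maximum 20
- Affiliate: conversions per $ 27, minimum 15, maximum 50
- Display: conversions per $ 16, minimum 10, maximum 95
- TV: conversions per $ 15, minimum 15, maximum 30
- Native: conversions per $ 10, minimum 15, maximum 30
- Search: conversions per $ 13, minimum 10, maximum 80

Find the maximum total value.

3950

Meeting every minimum uses 15+0+15+10+15+15+10 = 80 $, leaving 125.
Order the channels by conversions per $: Affiliate 27 > Outdoor 19 > Display 16 > TV 15 > Search 13 > Native 10 > Social 2.
Give Affiliate 35 more to hit its cap of 50 ; 90 left.
Outdoor takes 70 more to reach its cap of 85 ; 20 left.
Display has room for 85 more but only 20 remain, so it gets 30.
Total = 19×85 + 27×50 + 16×30 + 15×15 + 10×15 + 13×10 = 3950.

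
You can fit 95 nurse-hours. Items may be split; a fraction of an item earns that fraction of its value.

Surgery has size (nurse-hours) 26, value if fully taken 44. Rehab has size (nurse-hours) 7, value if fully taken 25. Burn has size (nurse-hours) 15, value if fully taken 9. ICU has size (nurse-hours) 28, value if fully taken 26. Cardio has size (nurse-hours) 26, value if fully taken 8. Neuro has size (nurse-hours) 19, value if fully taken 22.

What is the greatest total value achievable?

Best value per unit of size first: Rehab 25/7≈3.57, Surgery 44/26≈1.69, Neuro 22/19≈1.16, ICU 26/28≈0.929, Burn 9/15≈0.6, Cardio 8/26≈0.308.
All 7 nurse-hours of Rehab fit (value 25) → 88 remain.
All 26 nurse-hours of Surgery fit (value 44) → 62 remain.
Neuro: take in full, 19 nurse-hours for value 22 → 43 left.
ICU: take in full, 28 nurse-hours for value 26 → 15 left.
Burn: take in full, 15 nurse-hours for value 9 → 0 left.
Total value = 126.

126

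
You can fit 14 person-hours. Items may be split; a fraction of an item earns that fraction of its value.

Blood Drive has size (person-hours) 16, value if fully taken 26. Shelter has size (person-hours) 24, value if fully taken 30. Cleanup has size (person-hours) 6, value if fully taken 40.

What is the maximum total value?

53

Rank by value-to-size ratio: Cleanup 40/6≈6.67, Blood Drive 26/16≈1.62, Shelter 30/24≈1.25.
Cleanup: take in full, 6 person-hours for value 40 → 8 left.
Fill the last 8 person-hours with part of Blood Drive: 8/16 of it earns 13.
Total value = 53.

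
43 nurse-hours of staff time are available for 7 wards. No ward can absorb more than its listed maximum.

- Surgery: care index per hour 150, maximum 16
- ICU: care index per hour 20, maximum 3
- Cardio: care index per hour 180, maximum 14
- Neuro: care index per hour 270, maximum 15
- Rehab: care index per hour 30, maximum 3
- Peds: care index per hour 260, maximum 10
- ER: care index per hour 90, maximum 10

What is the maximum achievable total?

Rank by care index per hour: Neuro 270 > Peds 260 > Cardio 180 > Surgery 150 > ER 90 > Rehab 30 > ICU 20.
Neuro: +15 to 15 (cap) — 28 left.
Give Peds 10 to hit its cap of 10 — 18 left.
Cardio: +14 to 14 (cap) — 4 left.
Surgery has room for 16 but only 4 remain, so it gets 4.
Total = 150×4 + 180×14 + 270×15 + 260×10 = 9770.

9770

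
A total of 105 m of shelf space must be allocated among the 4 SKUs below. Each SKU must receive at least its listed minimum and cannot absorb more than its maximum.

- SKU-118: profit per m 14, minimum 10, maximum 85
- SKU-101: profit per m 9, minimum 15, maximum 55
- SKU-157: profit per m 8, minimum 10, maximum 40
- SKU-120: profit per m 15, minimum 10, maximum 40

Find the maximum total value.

Meeting every minimum uses 10+15+10+10 = 45 m, leaving 60.
Order the SKUs by profit per m: SKU-120 15 > SKU-118 14 > SKU-101 9 > SKU-157 8.
SKU-120: +30 to 40 (cap) → 30 left.
SKU-118: +30 (room for 75) → 40. Pool exhausted.
Total = 14×40 + 9×15 + 8×10 + 15×40 = 1375.

1375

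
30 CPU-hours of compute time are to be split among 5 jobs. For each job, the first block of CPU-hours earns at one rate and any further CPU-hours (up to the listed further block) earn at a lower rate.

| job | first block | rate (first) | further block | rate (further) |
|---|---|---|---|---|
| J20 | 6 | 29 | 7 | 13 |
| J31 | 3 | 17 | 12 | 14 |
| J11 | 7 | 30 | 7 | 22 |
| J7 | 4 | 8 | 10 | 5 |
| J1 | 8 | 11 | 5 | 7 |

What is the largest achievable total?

Rank every tier by rate: J11/first 30 > J20/first 29 > J11/second 22 > J31/first 17 > J31/second 14 > J20/second 13 > J1/first 11 > J7/first 8 > J1/second 7 > J7/second 5.
J11 first at 30: fill all 7 → 23 left.
J20 first at 29: fill all 6 → 17 left.
J11/second (22): +7 → 10 left.
Fill J31 first block (3 at 17) → 7 left.
J31/second: +7 of 12 at 14; pool empty.
Total = 30×7 + 29×6 + 22×7 + 17×3 + 14×7 = 687.

687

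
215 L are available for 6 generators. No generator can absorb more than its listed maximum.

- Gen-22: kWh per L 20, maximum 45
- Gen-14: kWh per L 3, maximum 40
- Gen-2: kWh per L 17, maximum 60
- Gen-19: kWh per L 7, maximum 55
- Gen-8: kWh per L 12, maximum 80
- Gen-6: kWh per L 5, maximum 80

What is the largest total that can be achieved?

Rank by kWh per L: Gen-22 20 > Gen-2 17 > Gen-8 12 > Gen-19 7 > Gen-6 5 > Gen-14 3.
Gen-22: +45 to 45 (cap) ; 170 left.
Gen-2: +60 to 60 (cap) ; 110 left.
Gen-8: +80 to 80 (cap) ; 30 left.
Only 30 left; Gen-19 takes them to reach 30.
Total = 20×45 + 17×60 + 7×30 + 12×80 = 3090.

3090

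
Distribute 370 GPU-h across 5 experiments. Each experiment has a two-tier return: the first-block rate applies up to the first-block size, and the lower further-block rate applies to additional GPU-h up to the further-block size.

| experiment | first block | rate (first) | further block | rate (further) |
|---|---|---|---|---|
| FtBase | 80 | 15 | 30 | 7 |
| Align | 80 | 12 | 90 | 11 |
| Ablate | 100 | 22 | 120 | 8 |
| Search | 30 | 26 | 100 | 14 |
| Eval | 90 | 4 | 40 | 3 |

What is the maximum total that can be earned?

Treat each block as its own option and order by rate: Search/T1 26 > Ablate/T1 22 > FtBase/T1 15 > Search/T2 14 > Align/T1 12 > Align/T2 11 > Ablate/T2 8 > FtBase/T2 7 > Eval/T1 4 > Eval/T2 3.
Search T1 at 26: fill all 30 → 340 left.
Ablate T1 at 22: fill all 100 → 240 left.
FtBase/T1 (15): +80 → 160 left.
Search T2 at 14: fill all 100 → 60 left.
Align/T1: +60 of 80 at 12; pool empty.
Total = 26×30 + 22×100 + 15×80 + 14×100 + 12×60 = 6300.

6300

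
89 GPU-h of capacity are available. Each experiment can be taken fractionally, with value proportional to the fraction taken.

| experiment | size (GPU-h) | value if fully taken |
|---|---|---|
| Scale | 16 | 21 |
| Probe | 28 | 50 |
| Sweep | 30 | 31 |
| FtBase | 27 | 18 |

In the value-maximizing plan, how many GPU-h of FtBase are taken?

15

Sort by value density: Probe 50/28≈1.79, Scale 21/16≈1.31, Sweep 31/30≈1.03, FtBase 18/27≈0.667.
Take all of Probe (28 GPU-h, value 50) → 61 GPU-h left.
Scale: take in full, 16 GPU-h for value 21 → 45 left.
Sweep: take in full, 30 GPU-h for value 31 → 15 left.
Only 15 GPU-h remain; take 15/27 of FtBase for value 18×15/27 = 10.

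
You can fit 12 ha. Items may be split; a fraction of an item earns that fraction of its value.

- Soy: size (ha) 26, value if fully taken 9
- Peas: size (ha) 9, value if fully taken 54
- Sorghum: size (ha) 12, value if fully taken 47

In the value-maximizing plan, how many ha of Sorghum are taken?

Best value per unit of size first: Peas 54/9≈6, Sorghum 47/12≈3.92, Soy 9/26≈0.346.
Take all of Peas (9 ha, value 54) → 3 ha left.
Only 3 ha remain; take 3/12 of Sorghum for value 47×3/12 = 11.75.

3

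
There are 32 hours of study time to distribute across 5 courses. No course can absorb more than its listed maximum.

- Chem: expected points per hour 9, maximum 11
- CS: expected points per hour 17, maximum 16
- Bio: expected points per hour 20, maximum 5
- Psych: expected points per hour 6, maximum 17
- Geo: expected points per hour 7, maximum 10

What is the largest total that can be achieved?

471

Order the courses by expected points per hour: Bio 20 > CS 17 > Chem 9 > Geo 7 > Psych 6.
Bio: +5 to 5 (cap) ; 27 left.
CS: +16 to 16 (cap) ; 11 left.
Give Chem 11 to hit its cap of 11 ; 0 left.
Total = 9×11 + 17×16 + 20×5 = 471.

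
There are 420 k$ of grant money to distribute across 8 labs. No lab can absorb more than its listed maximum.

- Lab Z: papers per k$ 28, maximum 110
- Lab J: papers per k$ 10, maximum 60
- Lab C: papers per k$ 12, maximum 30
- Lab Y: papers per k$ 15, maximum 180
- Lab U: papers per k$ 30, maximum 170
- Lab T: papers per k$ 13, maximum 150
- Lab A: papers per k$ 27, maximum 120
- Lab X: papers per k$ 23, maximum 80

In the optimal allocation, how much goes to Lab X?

20

Order the labs by papers per k$: Lab U 30 > Lab Z 28 > Lab A 27 > Lab X 23 > Lab Y 15 > Lab T 13 > Lab C 12 > Lab J 10.
Give Lab U 170 to hit its cap of 170 → 250 left.
Lab Z takes 110 to reach its cap of 110 → 140 left.
Give Lab A 120 to hit its cap of 120 → 20 left.
Only 20 left; Lab X takes them to reach 20.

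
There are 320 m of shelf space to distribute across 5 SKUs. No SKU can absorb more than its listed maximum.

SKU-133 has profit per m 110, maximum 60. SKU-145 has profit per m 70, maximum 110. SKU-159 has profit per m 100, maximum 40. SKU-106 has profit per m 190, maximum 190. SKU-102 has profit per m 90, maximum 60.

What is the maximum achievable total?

49400

Rank by profit per m: SKU-106 190 > SKU-133 110 > SKU-159 100 > SKU-102 90 > SKU-145 70.
Give SKU-106 190 to hit its cap of 190 → 130 left.
SKU-133: +60 to 60 (cap) → 70 left.
SKU-159: +40 to 40 (cap) → 30 left.
Only 30 left; SKU-102 takes them to reach 30.
Total = 110×60 + 100×40 + 190×190 + 90×30 = 49400.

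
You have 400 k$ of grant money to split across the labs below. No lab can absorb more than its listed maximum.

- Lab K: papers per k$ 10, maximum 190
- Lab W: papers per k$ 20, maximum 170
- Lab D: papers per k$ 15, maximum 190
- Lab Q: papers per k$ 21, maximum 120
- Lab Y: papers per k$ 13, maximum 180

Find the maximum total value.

Rank by papers per k$: Lab Q 21 > Lab W 20 > Lab D 15 > Lab Y 13 > Lab K 10.
Lab Q: +120 to 120 (cap) ; 280 left.
Lab W takes 170 to reach its cap of 170 ; 110 left.
Lab D has room for 190 but only 110 remain, so it gets 110.
Total = 20×170 + 15×110 + 21×120 = 7570.

7570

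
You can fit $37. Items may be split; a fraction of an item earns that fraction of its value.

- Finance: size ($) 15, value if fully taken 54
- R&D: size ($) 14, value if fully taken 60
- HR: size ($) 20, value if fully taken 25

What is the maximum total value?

Sort by value density: R&D 60/14≈4.29, Finance 54/15≈3.6, HR 25/20≈1.25.
Take all of R&D (14 $, value 60) — 23 $ left.
All 15 $ of Finance fit (value 54) — 8 remain.
Fill the last 8 $ with part of HR: 8/20 of it earns 10.
Total value = 124.

124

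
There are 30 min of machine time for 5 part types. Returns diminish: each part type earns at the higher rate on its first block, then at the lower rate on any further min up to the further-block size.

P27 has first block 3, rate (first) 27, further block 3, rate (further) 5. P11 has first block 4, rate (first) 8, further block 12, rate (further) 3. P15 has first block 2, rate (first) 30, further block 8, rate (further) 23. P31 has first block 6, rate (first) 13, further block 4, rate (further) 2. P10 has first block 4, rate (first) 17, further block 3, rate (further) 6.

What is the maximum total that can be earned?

521

Rank every tier by rate: P15/tier1 30 > P27/tier1 27 > P15/tier2 23 > P10/tier1 17 > P31/tier1 13 > P11/tier1 8 > P10/tier2 6 > P27/tier2 5 > P11/tier2 3 > P31/tier2 2.
P15/tier1 (30): +2 ; 28 left.
P27 tier1 at 27: fill all 3 ; 25 left.
P15/tier2 (23): +8 ; 17 left.
Fill P10 tier1 block (4 at 17) ; 13 left.
Fill P31 tier1 block (6 at 13) ; 7 left.
Fill P11 tier1 block (4 at 8) ; 3 left.
Fill P10 tier2 block (3 at 6) ; 0 left.
Total = 30×2 + 27×3 + 23×8 + 17×4 + 13×6 + 8×4 + 6×3 = 521.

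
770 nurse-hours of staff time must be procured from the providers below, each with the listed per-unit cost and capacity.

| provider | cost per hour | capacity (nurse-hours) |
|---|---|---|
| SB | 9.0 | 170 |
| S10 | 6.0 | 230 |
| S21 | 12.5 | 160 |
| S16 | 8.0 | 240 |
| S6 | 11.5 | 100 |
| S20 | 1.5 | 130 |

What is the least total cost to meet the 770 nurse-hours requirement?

5025

Use providers in increasing cost order.
S20 at 1.5: take all 130 nurse-hours → 640 still needed.
Take 230 from S10 at 6.0 → need 410 more.
S16 (8.0): use full 240 → 170 nurse-hours to go.
Take 170 from SB at 9.0 → need 0 more.
S6, S21: unused.
Cost = 130×1.5 + 230×6.0 + 240×8.0 + 170×9.0 = 5025.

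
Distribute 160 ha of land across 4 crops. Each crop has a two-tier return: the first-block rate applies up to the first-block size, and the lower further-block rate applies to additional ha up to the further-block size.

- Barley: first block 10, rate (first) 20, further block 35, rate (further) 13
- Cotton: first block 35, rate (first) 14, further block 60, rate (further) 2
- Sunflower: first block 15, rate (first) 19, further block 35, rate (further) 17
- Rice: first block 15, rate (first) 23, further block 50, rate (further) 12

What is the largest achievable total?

Order all 8 blocks by rate: Rice/first 23 > Barley/first 20 > Sunflower/first 19 > Sunflower/second 17 > Cotton/first 14 > Barley/second 13 > Rice/second 12 > Cotton/second 2.
Fill Rice first block (15 at 23) → 145 left.
Barley/first (20): +10 → 135 left.
Fill Sunflower first block (15 at 19) → 120 left.
Sunflower second at 17: fill all 35 → 85 left.
Cotton/first (14): +35 → 50 left.
Barley/second (13): +35 → 15 left.
Rice second at 12: only 15 left, fill 15.
Total = 23×15 + 20×10 + 19×15 + 17×35 + 14×35 + 13×35 + 12×15 = 2550.

2550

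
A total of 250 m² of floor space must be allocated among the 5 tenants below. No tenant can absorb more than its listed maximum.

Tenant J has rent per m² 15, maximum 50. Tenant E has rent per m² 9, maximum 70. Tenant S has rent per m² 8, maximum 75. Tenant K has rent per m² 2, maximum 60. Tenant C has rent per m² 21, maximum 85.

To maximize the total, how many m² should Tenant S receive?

45

Highest rent per m² first: Tenant C 21 > Tenant J 15 > Tenant E 9 > Tenant S 8 > Tenant K 2.
Tenant C: +85 to 85 (cap) → 165 left.
Tenant J takes 50 to reach its cap of 50 → 115 left.
Tenant E: +70 to 70 (cap) → 45 left.
Tenant S has room for 75 but only 45 remain, so it gets 45.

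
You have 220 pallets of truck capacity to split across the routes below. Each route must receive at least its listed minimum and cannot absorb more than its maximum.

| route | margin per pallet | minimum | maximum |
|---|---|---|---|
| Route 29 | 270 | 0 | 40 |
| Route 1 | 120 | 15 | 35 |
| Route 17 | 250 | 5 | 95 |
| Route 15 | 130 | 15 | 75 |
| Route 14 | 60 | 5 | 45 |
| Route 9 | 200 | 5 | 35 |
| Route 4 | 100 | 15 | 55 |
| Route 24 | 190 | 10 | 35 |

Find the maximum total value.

Meeting every minimum uses 0+15+5+15+5+5+15+10 = 70 pallets, leaving 150.
Highest margin per pallet first: Route 29 270 > Route 17 250 > Route 9 200 > Route 24 190 > Route 15 130 > Route 1 120 > Route 4 100 > Route 14 60.
Route 29 takes 40 more to reach its cap of 40 → 110 left.
Route 17 takes 90 more to reach its cap of 95 → 20 left.
Only 20 left; Route 9 takes them to reach 25.
Total = 270×40 + 120×15 + 250×95 + 130×15 + 60×5 + 200×25 + 100×15 + 190×10 = 47000.

47000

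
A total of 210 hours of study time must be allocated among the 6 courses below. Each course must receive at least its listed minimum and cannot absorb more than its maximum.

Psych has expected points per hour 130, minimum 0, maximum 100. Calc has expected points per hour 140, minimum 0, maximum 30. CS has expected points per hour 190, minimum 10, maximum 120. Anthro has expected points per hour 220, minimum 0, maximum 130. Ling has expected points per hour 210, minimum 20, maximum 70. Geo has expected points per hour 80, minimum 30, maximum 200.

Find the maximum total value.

Meeting every minimum uses 0+0+10+0+20+30 = 60 hours, leaving 150.
Order the courses by expected points per hour: Anthro 220 > Ling 210 > CS 190 > Calc 140 > Psych 130 > Geo 80.
Anthro takes 130 more to reach its cap of 130 → 20 left.
Ling: +20 (room for 50) → 40. Pool exhausted.
Total = 190×10 + 220×130 + 210×40 + 80×30 = 41300.

41300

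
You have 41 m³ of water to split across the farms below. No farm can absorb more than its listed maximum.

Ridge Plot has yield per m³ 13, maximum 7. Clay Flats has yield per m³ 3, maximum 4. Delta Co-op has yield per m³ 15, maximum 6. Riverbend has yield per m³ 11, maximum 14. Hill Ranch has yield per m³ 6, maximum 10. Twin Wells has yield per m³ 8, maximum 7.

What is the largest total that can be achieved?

433

Highest yield per m³ first: Delta Co-op 15 > Ridge Plot 13 > Riverbend 11 > Twin Wells 8 > Hill Ranch 6 > Clay Flats 3.
Delta Co-op takes 6 to reach its cap of 6 ; 35 left.
Ridge Plot takes 7 to reach its cap of 7 ; 28 left.
Give Riverbend 14 to hit its cap of 14 ; 14 left.
Give Twin Wells 7 to hit its cap of 7 ; 7 left.
Hill Ranch: +7 (room for 10) → 7. Pool exhausted.
Total = 13×7 + 15×6 + 11×14 + 6×7 + 8×7 = 433.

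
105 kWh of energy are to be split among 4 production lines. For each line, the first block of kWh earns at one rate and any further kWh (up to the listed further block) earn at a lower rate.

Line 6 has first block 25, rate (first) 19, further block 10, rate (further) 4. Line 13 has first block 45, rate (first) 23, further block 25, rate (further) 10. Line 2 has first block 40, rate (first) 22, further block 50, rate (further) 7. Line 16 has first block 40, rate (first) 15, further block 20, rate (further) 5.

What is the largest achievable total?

2295

Rank every tier by rate: Line 13/first 23 > Line 2/first 22 > Line 6/first 19 > Line 16/first 15 > Line 13/second 10 > Line 2/second 7 > Line 16/second 5 > Line 6/second 4.
Fill Line 13 first block (45 at 23) — 60 left.
Line 2 first at 22: fill all 40 — 20 left.
Line 6 first at 19: only 20 left, fill 20.
Total = 23×45 + 22×40 + 19×20 = 2295.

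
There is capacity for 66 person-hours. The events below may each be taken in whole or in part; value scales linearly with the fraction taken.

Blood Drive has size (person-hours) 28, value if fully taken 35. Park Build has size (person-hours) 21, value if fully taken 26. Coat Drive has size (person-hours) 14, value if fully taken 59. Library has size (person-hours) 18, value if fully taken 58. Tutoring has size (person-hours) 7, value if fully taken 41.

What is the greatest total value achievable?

Sort by value density: Tutoring 41/7≈5.86, Coat Drive 59/14≈4.21, Library 58/18≈3.22, Blood Drive 35/28≈1.25, Park Build 26/21≈1.24.
Tutoring: take in full, 7 person-hours for value 41 — 59 left.
Take all of Coat Drive (14 person-hours, value 59) — 45 person-hours left.
Library: take in full, 18 person-hours for value 58 — 27 left.
Fill the last 27 person-hours with part of Blood Drive: 27/28 of it earns 33.75.
Total value = 191.75.

191.75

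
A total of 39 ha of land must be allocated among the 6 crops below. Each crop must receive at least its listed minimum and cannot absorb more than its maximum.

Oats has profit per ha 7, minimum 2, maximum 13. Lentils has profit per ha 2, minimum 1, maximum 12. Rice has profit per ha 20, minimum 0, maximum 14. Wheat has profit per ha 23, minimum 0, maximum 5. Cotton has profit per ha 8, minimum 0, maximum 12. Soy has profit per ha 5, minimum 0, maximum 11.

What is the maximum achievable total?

542

Meeting every minimum uses 2+1+0+0+0+0 = 3 ha, leaving 36.
Highest profit per ha first: Wheat 23 > Rice 20 > Cotton 8 > Oats 7 > Soy 5 > Lentils 2.
Wheat takes 5 more to reach its cap of 5 ; 31 left.
Rice takes 14 more to reach its cap of 14 ; 17 left.
Give Cotton 12 more to hit its cap of 12 ; 5 left.
Oats has room for 11 more but only 5 remain, so it gets 7.
Total = 7×7 + 2×1 + 20×14 + 23×5 + 8×12 = 542.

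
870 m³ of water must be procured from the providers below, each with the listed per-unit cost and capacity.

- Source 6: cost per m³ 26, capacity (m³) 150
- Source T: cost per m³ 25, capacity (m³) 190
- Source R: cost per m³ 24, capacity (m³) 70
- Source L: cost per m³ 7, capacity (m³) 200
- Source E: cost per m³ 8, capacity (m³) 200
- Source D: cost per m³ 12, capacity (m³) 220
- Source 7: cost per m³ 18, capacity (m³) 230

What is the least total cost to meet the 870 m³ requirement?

10260

Use providers in increasing cost order.
Source L (7): use full 200 → 670 m³ to go.
Source E at 8: take all 200 m³ → 470 still needed.
Take 220 from Source D at 12 → need 250 more.
Take 230 from Source 7 at 18 → need 20 more.
Source R at 24: take 20 of its 70 → requirement met.
Source T, Source 6: unused.
Cost = 200×7 + 200×8 + 220×12 + 230×18 + 20×24 = 10260.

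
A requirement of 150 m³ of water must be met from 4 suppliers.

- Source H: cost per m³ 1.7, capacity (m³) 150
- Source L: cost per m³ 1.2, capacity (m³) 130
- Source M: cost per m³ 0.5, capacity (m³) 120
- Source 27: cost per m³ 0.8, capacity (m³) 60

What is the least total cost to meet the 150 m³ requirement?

Cheapest first:
Source M (0.5): use full 120 ; 30 m³ to go.
Source 27 at 0.8: take 30 of its 60 ; requirement met.
Source L, Source H: unused.
Cost = 120×0.5 + 30×0.8 = 84.

84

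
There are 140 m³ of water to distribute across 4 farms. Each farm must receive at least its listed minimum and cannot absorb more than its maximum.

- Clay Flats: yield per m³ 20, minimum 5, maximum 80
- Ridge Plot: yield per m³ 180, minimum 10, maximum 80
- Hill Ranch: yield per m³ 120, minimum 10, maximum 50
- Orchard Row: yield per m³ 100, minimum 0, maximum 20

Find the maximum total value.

Meeting every minimum uses 5+10+10+0 = 25 m³, leaving 115.
Rank by yield per m³: Ridge Plot 180 > Hill Ranch 120 > Orchard Row 100 > Clay Flats 20.
Ridge Plot takes 70 more to reach its cap of 80 → 45 left.
Give Hill Ranch 40 more to hit its cap of 50 → 5 left.
Only 5 left; Orchard Row takes them to reach 5.
Total = 20×5 + 180×80 + 120×50 + 100×5 = 21000.

21000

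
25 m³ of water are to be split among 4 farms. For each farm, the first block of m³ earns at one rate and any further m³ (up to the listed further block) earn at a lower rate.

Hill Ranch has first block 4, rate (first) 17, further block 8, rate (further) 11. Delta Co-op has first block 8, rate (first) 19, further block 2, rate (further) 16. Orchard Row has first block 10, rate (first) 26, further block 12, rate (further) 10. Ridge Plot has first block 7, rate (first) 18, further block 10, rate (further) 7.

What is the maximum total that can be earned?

Rank every tier by rate: Orchard Row/tier1 26 > Delta Co-op/tier1 19 > Ridge Plot/tier1 18 > Hill Ranch/tier1 17 > Delta Co-op/tier2 16 > Hill Ranch/tier2 11 > Orchard Row/tier2 10 > Ridge Plot/tier2 7.
Orchard Row tier1 at 26: fill all 10 → 15 left.
Delta Co-op tier1 at 19: fill all 8 → 7 left.
Ridge Plot/tier1 (18): +7 → 0 left.
Total = 26×10 + 19×8 + 18×7 = 538.

538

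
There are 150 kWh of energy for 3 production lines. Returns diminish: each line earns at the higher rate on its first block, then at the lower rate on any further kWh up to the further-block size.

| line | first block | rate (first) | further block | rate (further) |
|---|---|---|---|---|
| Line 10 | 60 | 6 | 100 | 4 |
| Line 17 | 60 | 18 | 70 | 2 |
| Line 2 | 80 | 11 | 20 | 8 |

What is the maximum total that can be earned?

2040

Treat each block as its own option and order by rate: Line 17/T1 18 > Line 2/T1 11 > Line 2/T2 8 > Line 10/T1 6 > Line 10/T2 4 > Line 17/T2 2.
Line 17 T1 at 18: fill all 60 → 90 left.
Line 2/T1 (11): +80 → 10 left.
Line 2 T2 at 8: only 10 left, fill 10.
Total = 18×60 + 11×80 + 8×10 = 2040.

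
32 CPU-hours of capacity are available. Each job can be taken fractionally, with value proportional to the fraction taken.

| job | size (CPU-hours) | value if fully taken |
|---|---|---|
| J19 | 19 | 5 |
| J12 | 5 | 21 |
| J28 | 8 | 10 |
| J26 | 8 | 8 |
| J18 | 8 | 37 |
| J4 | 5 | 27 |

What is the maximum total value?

101

Rank by value-to-size ratio: J4 27/5≈5.4, J18 37/8≈4.62, J12 21/5≈4.2, J28 10/8≈1.25, J26 8/8≈1, J19 5/19≈0.263.
J4: take in full, 5 CPU-hours for value 27 ; 27 left.
J18: take in full, 8 CPU-hours for value 37 ; 19 left.
All 5 CPU-hours of J12 fit (value 21) ; 14 remain.
J28: take in full, 8 CPU-hours for value 10 ; 6 left.
Fill the last 6 CPU-hours with part of J26: 6/8 of it earns 6.
Total value = 101.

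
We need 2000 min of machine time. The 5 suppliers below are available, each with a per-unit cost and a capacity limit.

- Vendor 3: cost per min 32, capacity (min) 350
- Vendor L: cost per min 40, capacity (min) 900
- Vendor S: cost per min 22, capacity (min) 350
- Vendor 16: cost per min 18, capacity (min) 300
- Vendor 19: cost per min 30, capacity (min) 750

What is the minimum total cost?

56800

Fill from the cheapest supplier first.
Take 300 from Vendor 16 at 18 → need 1700 more.
Vendor S (22): use full 350 → 1350 min to go.
Take 750 from Vendor 19 at 30 → need 600 more.
Vendor 3 at 32: take all 350 min → 250 still needed.
Vendor L (40): take the remaining 250 → done.
Cost = 300×18 + 350×22 + 750×30 + 350×32 + 250×40 = 56800.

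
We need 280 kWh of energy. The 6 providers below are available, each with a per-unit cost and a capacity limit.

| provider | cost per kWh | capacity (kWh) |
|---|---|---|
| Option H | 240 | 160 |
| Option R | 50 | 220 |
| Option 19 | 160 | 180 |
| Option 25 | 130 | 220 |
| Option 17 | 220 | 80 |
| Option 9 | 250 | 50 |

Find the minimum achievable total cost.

Fill from the cheapest provider first.
Option R (50): use full 220 ; 60 kWh to go.
Option 25 at 130: take 60 of its 220 ; requirement met.
Option 19, Option 17, Option H, Option 9: unused.
Cost = 220×50 + 60×130 = 18800.

18800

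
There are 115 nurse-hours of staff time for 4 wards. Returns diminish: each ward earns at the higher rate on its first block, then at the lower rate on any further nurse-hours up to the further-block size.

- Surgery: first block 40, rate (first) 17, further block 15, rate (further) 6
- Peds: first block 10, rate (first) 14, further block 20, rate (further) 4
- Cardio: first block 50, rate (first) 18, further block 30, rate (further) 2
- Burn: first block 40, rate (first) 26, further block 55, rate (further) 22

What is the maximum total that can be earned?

2610

Order all 8 blocks by rate: Burn/tier1 26 > Burn/tier2 22 > Cardio/tier1 18 > Surgery/tier1 17 > Peds/tier1 14 > Surgery/tier2 6 > Peds/tier2 4 > Cardio/tier2 2.
Fill Burn tier1 block (40 at 26) → 75 left.
Burn/tier2 (22): +55 → 20 left.
Cardio tier1 at 18: only 20 left, fill 20.
Total = 26×40 + 22×55 + 18×20 = 2610.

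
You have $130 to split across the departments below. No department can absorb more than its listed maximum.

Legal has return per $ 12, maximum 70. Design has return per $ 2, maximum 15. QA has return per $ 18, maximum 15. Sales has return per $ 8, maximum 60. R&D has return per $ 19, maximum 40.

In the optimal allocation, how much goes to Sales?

Highest return per $ first: R&D 19 > QA 18 > Legal 12 > Sales 8 > Design 2.
R&D takes 40 to reach its cap of 40 — 90 left.
Give QA 15 to hit its cap of 15 — 75 left.
Legal takes 70 to reach its cap of 70 — 5 left.
Only 5 left; Sales takes them to reach 5.

5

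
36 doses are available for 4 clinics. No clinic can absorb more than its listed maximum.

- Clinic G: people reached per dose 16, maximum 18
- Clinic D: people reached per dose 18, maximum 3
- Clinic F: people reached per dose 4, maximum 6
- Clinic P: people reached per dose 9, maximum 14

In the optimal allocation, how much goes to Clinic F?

Order the clinics by people reached per dose: Clinic D 18 > Clinic G 16 > Clinic P 9 > Clinic F 4.
Clinic D takes 3 to reach its cap of 3 ; 33 left.
Clinic G takes 18 to reach its cap of 18 ; 15 left.
Clinic P: +14 to 14 (cap) ; 1 left.
Clinic F has room for 6 but only 1 remain, so it gets 1.

1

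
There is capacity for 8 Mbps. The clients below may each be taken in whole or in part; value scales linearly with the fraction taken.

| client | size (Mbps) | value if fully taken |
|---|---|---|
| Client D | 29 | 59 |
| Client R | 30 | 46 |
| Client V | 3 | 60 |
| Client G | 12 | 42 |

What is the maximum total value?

Rank by value-to-size ratio: Client V 60/3≈20, Client G 42/12≈3.5, Client D 59/29≈2.03, Client R 46/30≈1.53.
Client V: take in full, 3 Mbps for value 60 ; 5 left.
5 Mbps left: a 5/12 share of Client G gives 42×5/12 = 17.5.
Total value = 77.5.

77.5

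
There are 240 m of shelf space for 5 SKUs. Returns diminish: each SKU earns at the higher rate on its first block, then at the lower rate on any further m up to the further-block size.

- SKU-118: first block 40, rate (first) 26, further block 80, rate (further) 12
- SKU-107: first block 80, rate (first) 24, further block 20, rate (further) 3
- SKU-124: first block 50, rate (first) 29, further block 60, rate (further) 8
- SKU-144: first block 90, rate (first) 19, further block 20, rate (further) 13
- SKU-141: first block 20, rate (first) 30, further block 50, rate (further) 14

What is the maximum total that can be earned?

Order all 10 blocks by rate: SKU-141/first 30 > SKU-124/first 29 > SKU-118/first 26 > SKU-107/first 24 > SKU-144/first 19 > SKU-141/second 14 > SKU-144/second 13 > SKU-118/second 12 > SKU-124/second 8 > SKU-107/second 3.
Fill SKU-141 first block (20 at 30) ; 220 left.
SKU-124 first at 29: fill all 50 ; 170 left.
SKU-118 first at 26: fill all 40 ; 130 left.
SKU-107 first at 24: fill all 80 ; 50 left.
SKU-144 first at 19: only 50 left, fill 50.
Total = 30×20 + 29×50 + 26×40 + 24×80 + 19×50 = 5960.

5960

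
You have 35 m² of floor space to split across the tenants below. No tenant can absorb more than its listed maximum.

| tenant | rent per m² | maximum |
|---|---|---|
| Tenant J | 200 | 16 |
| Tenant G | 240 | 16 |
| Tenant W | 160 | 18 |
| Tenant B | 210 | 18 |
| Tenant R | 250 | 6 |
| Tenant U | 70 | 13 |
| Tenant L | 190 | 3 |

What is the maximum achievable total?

Order the tenants by rent per m²: Tenant R 250 > Tenant G 240 > Tenant B 210 > Tenant J 200 > Tenant L 190 > Tenant W 160 > Tenant U 70.
Give Tenant R 6 to hit its cap of 6 → 29 left.
Tenant G takes 16 to reach its cap of 16 → 13 left.
Tenant B has room for 18 but only 13 remain, so it gets 13.
Total = 240×16 + 210×13 + 250×6 = 8070.

8070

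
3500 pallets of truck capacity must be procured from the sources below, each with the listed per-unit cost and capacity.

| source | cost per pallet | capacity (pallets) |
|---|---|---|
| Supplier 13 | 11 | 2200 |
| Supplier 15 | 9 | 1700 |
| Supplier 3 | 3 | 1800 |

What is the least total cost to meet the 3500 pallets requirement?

Fill from the cheapest source first.
Supplier 3 (3): use full 1800 — 1700 pallets to go.
Take 1700 from Supplier 15 at 9 — need 0 more.
Supplier 13: unused.
Cost = 1800×3 + 1700×9 = 20700.

20700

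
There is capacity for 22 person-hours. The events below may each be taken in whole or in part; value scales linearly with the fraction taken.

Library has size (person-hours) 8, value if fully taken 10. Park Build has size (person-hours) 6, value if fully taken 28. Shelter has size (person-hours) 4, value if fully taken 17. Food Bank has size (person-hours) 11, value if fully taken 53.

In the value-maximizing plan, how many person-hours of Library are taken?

1

Best value per unit of size first: Food Bank 53/11≈4.82, Park Build 28/6≈4.67, Shelter 17/4≈4.25, Library 10/8≈1.25.
Food Bank: take in full, 11 person-hours for value 53 ; 11 left.
Park Build: take in full, 6 person-hours for value 28 ; 5 left.
Take all of Shelter (4 person-hours, value 17) ; 1 person-hours left.
Only 1 person-hours remain; take 1/8 of Library for value 10×1/8 = 1.25.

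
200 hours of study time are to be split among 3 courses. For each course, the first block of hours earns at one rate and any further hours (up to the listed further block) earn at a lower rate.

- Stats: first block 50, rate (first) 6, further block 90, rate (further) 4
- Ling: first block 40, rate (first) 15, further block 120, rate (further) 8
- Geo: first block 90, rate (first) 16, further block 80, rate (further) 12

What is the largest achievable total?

2880

Rank every tier by rate: Geo/tier1 16 > Ling/tier1 15 > Geo/tier2 12 > Ling/tier2 8 > Stats/tier1 6 > Stats/tier2 4.
Fill Geo tier1 block (90 at 16) — 110 left.
Ling tier1 at 15: fill all 40 — 70 left.
Geo/tier2: +70 of 80 at 12; pool empty.
Total = 16×90 + 15×40 + 12×70 = 2880.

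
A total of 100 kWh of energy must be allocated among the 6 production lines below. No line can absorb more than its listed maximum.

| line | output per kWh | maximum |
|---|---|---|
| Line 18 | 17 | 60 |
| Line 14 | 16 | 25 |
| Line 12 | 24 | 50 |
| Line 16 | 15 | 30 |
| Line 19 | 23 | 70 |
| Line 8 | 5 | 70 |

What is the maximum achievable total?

2350

Highest output per kWh first: Line 12 24 > Line 19 23 > Line 18 17 > Line 14 16 > Line 16 15 > Line 8 5.
Give Line 12 50 to hit its cap of 50 → 50 left.
Only 50 left; Line 19 takes them to reach 50.
Total = 24×50 + 23×50 = 2350.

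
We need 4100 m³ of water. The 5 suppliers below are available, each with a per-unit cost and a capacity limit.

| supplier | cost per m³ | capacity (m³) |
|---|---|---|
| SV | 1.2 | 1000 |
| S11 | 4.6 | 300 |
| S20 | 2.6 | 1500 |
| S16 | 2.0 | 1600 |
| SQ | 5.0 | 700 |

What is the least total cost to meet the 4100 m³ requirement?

Cheapest first:
SV (1.2): use full 1000 ; 3100 m³ to go.
S16 at 2.0: take all 1600 m³ ; 1500 still needed.
S20 at 2.6: take all 1500 m³ ; 0 still needed.
S11, SQ: unused.
Cost = 1000×1.2 + 1600×2.0 + 1500×2.6 = 8300.

8300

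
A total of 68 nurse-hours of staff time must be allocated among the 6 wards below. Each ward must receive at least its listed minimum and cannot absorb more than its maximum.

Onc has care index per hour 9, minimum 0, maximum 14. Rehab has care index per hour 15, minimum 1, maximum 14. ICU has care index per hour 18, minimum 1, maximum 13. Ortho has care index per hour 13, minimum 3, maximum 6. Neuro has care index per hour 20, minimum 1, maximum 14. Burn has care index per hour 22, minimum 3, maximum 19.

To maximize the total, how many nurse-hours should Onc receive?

2

Meeting every minimum uses 0+1+1+3+1+3 = 9 nurse-hours, leaving 59.
Highest care index per hour first: Burn 22 > Neuro 20 > ICU 18 > Rehab 15 > Ortho 13 > Onc 9.
Burn: +16 to 19 (cap) — 43 left.
Give Neuro 13 more to hit its cap of 14 — 30 left.
Give ICU 12 more to hit its cap of 13 — 18 left.
Rehab: +13 to 14 (cap) — 5 left.
Ortho: +3 to 6 (cap) — 2 left.
Onc has room for 14 more but only 2 remain, so it gets 2.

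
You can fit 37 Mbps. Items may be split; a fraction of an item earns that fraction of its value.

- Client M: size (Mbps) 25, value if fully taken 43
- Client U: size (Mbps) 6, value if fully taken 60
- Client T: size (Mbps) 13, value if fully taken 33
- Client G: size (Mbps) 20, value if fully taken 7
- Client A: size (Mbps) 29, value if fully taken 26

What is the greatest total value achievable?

Rank by value-to-size ratio: Client U 60/6≈10, Client T 33/13≈2.54, Client M 43/25≈1.72, Client A 26/29≈0.897, Client G 7/20≈0.35.
All 6 Mbps of Client U fit (value 60) → 31 remain.
Client T: take in full, 13 Mbps for value 33 → 18 left.
Fill the last 18 Mbps with part of Client M: 18/25 of it earns 30.96.
Total value = 123.96.

123.96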